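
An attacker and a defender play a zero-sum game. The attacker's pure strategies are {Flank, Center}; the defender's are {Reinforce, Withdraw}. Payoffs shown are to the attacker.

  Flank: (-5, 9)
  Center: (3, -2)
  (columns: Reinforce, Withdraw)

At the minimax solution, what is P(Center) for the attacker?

Row minima: Flank → -5, Center → -2; maximin = -2.
Column maxima: Reinforce → 3, Withdraw → 9; minimax = 3.
-2 ≠ 3, so there is no saddle point; optimal play is mixed.
Let the attacker play Flank with probability p. Expected payoff against Reinforce: (-5)p + 3(1−p) = −8p + 3; against Withdraw: 9p + (-2)(1−p) = 11p − 2.
Setting these equal: −8p + 3 = 11p − 2 ⇒ −19p = -5 ⇒ p = 5/19, and the value is (-8)·(5/19) + 3 = 17/19.
For the defender: with q = P(Reinforce), equating Flank's and Center's payoffs gives −14q + 9 = 5q − 2 ⇒ q = 11/19.

14/19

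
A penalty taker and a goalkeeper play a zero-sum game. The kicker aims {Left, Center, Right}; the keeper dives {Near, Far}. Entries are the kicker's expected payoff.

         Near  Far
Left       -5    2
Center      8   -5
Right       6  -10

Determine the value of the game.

Row minima: Left → -5, Center → -5, Right → -10; maximin = -5.
Column maxima: Near → 8, Far → 2; minimax = 2.
-5 ≠ 2, so there is no saddle point; optimal play is mixed.
Right is strictly dominated by Center, so the kicker never plays it.
On the remaining 2×2 (Left, Center vs Near, Far):
Let the kicker play Left with probability p. Expected payoff against Near: (-5)p + 8(1−p) = −13p + 8; against Far: 2p + (-5)(1−p) = 7p − 5.
Setting these equal: −13p + 8 = 7p − 5 ⇒ −20p = -13 ⇒ p = 13/20, and the value is (-13)·(13/20) + 8 = -9/20.
For the keeper: with q = P(Near), equating Left's and Center's payoffs gives −7q + 2 = 13q − 5 ⇒ q = 7/20.

-9/20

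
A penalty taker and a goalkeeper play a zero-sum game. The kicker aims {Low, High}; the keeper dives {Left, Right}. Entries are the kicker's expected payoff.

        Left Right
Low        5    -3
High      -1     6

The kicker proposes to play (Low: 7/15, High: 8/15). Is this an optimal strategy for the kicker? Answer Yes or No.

Yes

Against Left this mix gives (7/15)·5 + (8/15)·(-1) = 9/5.
Against Right this mix gives (7/15)·(-3) + (8/15)·6 = 9/5.
All of the keeper's active replies (Left, Right) yield 9/5, and no column does worse for the kicker. The mix makes the keeper indifferent and guarantees 9/5, so it is optimal.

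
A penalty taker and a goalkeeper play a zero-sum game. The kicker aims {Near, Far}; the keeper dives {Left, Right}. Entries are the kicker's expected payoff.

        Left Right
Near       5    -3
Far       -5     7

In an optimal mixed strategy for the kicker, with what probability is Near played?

Row minima: Near → -3, Far → -5; maximin = -3.
Column maxima: Left → 5, Right → 7; minimax = 5.
-3 ≠ 5, so there is no saddle point; optimal play is mixed.
Let the kicker play Near with probability p. Expected payoff against Left: 5p + (-5)(1−p) = 10p − 5; against Right: (-3)p + 7(1−p) = −10p + 7.
Setting these equal: 10p − 5 = −10p + 7 ⇒ 20p = 12 ⇒ p = 3/5, and the value is (10)·(3/5) − 5 = 1.
For the keeper: with q = P(Left), equating Near's and Far's payoffs gives 8q − 3 = −12q + 7 ⇒ q = 1/2.

3/5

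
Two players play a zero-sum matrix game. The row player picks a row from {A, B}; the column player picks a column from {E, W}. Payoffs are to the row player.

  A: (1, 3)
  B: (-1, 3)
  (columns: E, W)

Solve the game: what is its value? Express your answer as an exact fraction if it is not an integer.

1

Row minima: A → 1, B → -1; maximin = 1.
Column maxima: E → 1, W → 3; minimax = 1.
Since maximin = minimax = 1, there is a saddle point and the value is 1.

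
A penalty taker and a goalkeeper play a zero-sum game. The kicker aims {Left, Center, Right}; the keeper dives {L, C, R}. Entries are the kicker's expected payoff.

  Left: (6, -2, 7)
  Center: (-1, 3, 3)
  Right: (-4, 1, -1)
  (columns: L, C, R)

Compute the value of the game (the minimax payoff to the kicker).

Row minima: Left → -2, Center → -1, Right → -4; maximin = -1.
Column maxima: L → 6, C → 3, R → 7; minimax = 3.
-1 ≠ 3, so there is no saddle point; optimal play is mixed.
Right is strictly dominated by Center, so the kicker never plays it.
R is strictly dominated by L (it gives the kicker strictly more in every row), so the keeper never plays it.
On the remaining 2×2 (Left, Center vs L, C):
Let the kicker play Left with probability p. Expected payoff against L: 6p + (-1)(1−p) = 7p − 1; against C: (-2)p + 3(1−p) = −5p + 3.
Setting these equal: 7p − 1 = −5p + 3 ⇒ 12p = 4 ⇒ p = 1/3, and the value is (7)·(1/3) − 1 = 4/3.
For the keeper: with q = P(L), equating Left's and Center's payoffs gives 8q − 2 = −4q + 3 ⇒ q = 5/12.

4/3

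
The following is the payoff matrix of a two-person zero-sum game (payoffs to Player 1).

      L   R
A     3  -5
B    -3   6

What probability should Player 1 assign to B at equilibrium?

8/17

Row minima: A → -5, B → -3; maximin = -3.
Column maxima: L → 3, R → 6; minimax = 3.
-3 ≠ 3, so there is no saddle point; optimal play is mixed.
Let Player 1 play A with probability p. Expected payoff against L: 3p + (-3)(1−p) = 6p − 3; against R: (-5)p + 6(1−p) = −11p + 6.
Setting these equal: 6p − 3 = −11p + 6 ⇒ 17p = 9 ⇒ p = 9/17, and the value is (6)·(9/17) − 3 = 3/17.
For Player 2: with q = P(L), equating A's and B's payoffs gives 8q − 5 = −9q + 6 ⇒ q = 11/17.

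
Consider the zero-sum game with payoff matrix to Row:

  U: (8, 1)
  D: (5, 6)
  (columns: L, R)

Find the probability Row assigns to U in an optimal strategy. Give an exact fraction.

1/8

Row minima: U → 1, D → 5; maximin = 5.
Column maxima: L → 8, R → 6; minimax = 6.
5 ≠ 6, so there is no saddle point; optimal play is mixed.
Let Row play U with probability p. Expected payoff against L: 8p + 5(1−p) = 3p + 5; against R: 1p + 6(1−p) = −5p + 6.
Setting these equal: 3p + 5 = −5p + 6 ⇒ 8p = 1 ⇒ p = 1/8, and the value is (3)·(1/8) + 5 = 43/8.
For Column: with q = P(L), equating U's and D's payoffs gives 7q + 1 = −q + 6 ⇒ q = 5/8.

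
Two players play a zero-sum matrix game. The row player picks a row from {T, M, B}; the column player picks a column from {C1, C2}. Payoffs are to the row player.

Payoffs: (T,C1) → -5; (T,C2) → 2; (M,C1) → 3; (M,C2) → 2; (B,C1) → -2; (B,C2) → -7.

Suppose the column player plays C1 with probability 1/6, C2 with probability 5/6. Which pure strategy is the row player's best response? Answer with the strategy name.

Expected payoff of T: (1/6)·(-5) + (5/6)·2 = 5/6.
Expected payoff of M: (1/6)·3 + (5/6)·2 = 13/6.
Expected payoff of B: (1/6)·(-2) + (5/6)·(-7) = -37/6.
The largest is 13/6, so the row player's best response is M.

M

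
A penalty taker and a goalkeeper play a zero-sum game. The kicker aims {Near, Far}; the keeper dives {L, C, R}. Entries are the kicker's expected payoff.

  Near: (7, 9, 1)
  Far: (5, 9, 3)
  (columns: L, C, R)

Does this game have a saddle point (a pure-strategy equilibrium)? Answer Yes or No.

Row minima: Near → 1, Far → 3; maximin = 3.
Column maxima: L → 7, C → 9, R → 3; minimax = 3.
maximin = minimax = 3, so a saddle point exists.

Yes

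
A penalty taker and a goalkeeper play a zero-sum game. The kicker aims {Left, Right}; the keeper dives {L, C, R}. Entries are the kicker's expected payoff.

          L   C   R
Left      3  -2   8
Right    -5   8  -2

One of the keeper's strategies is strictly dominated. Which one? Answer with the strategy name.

L holds the kicker's payoff strictly below R in every row: 3 < 8, -5 < -2.
So R is strictly dominated for the keeper.

R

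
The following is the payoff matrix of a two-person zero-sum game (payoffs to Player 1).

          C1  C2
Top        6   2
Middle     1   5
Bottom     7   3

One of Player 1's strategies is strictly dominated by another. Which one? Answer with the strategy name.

Top

Bottom gives a strictly higher payoff than Top against every column: 7 > 6, 3 > 2.
So Top is strictly dominated and Player 1 never plays it.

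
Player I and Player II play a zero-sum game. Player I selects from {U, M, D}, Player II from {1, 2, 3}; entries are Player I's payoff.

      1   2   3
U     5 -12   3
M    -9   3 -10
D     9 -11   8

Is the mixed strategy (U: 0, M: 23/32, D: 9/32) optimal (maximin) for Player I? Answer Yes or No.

Against 1 this mix gives (23/32)·(-9) + (9/32)·9 = -63/16.
Against 2 this mix gives (23/32)·3 + (9/32)·(-11) = -15/16.
Against 3 this mix gives (23/32)·(-10) + (9/32)·8 = -79/16.
Player II will play 3, holding Player I to -79/16. Shifting weight toward the row that does better against 3 would raise this floor (the equalizing mix achieves -43/16 against both 3 and 2), so the proposed strategy is not optimal.

No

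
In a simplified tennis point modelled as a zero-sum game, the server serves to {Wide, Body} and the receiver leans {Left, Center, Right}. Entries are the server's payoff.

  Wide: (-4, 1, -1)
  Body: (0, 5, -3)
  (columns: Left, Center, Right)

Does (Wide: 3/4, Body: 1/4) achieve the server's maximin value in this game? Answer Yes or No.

No

Against Left this mix gives (3/4)·(-4) + (1/4)·0 = -3.
Against Center this mix gives (3/4)·1 + (1/4)·5 = 2.
Against Right this mix gives (3/4)·(-1) + (1/4)·(-3) = -3/2.
The receiver will play Left, holding the server to -3. Shifting weight toward the row that does better against Left would raise this floor (the equalizing mix achieves -2 against both Left and Right), so the proposed strategy is not optimal.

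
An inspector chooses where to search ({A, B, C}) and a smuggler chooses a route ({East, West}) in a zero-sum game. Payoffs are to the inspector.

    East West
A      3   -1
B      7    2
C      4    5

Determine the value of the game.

9/2

Row minima: A → -1, B → 2, C → 4; maximin = 4.
Column maxima: East → 7, West → 5; minimax = 5.
4 ≠ 5, so there is no saddle point; optimal play is mixed.
A is strictly dominated by B, so the inspector never plays it.
On the remaining 2×2 (B, C vs East, West):
Let the inspector play B with probability p. Expected payoff against East: 7p + 4(1−p) = 3p + 4; against West: 2p + 5(1−p) = −3p + 5.
Setting these equal: 3p + 4 = −3p + 5 ⇒ 6p = 1 ⇒ p = 1/6, and the value is (3)·(1/6) + 4 = 9/2.
For the smuggler: with q = P(East), equating B's and C's payoffs gives 5q + 2 = −q + 5 ⇒ q = 1/2.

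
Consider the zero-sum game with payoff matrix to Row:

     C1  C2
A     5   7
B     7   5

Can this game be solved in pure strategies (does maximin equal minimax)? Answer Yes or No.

No

Row minima: A → 5, B → 5; maximin = 5.
Column maxima: C1 → 7, C2 → 7; minimax = 7.
5 ≠ 7, so no pure-strategy equilibrium exists.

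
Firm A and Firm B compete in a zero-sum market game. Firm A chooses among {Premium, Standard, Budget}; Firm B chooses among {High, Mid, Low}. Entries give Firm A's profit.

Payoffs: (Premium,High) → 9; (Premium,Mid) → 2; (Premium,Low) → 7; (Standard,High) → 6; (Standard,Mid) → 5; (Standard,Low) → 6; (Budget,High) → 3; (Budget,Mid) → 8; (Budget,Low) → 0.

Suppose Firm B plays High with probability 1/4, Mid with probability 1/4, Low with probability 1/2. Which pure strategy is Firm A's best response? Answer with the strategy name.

Premium

Expected payoff of Premium: (1/4)·9 + (1/4)·2 + (1/2)·7 = 25/4.
Expected payoff of Standard: (1/4)·6 + (1/4)·5 + (1/2)·6 = 23/4.
Expected payoff of Budget: (1/4)·3 + (1/4)·8 + (1/2)·0 = 11/4.
The largest is 25/4, so Firm A's best response is Premium.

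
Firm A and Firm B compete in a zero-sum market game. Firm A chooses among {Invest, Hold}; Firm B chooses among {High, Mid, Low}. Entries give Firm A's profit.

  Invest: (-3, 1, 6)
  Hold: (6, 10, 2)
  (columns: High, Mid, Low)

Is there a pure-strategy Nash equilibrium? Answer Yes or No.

Row minima: Invest → -3, Hold → 2; maximin = 2.
Column maxima: High → 6, Mid → 10, Low → 6; minimax = 6.
2 ≠ 6, so no pure-strategy equilibrium exists.

No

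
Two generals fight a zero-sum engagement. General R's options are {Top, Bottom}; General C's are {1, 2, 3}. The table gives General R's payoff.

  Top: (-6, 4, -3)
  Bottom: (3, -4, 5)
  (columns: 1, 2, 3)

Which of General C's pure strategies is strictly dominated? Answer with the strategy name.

3

1 holds General R's payoff strictly below 3 in every row: -6 < -3, 3 < 5.
So 3 is strictly dominated for General C.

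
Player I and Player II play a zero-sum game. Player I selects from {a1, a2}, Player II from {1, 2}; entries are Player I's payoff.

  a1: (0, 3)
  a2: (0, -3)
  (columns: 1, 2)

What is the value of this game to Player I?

0

Row minima: a1 → 0, a2 → -3; maximin = 0.
Column maxima: 1 → 0, 2 → 3; minimax = 0.
Since maximin = minimax = 0, there is a saddle point and the value is 0.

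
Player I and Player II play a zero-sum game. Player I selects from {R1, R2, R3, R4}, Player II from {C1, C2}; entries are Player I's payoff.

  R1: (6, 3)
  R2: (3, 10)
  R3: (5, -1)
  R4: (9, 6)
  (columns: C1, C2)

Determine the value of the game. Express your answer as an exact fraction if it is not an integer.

Row minima: R1 → 3, R2 → 3, R3 → -1, R4 → 6; maximin = 6.
Column maxima: C1 → 9, C2 → 10; minimax = 9.
6 ≠ 9, so there is no saddle point; optimal play is mixed.
R1 is strictly dominated by R4, so Player I never plays it.
R3 is strictly dominated by R4, so Player I never plays it.
On the remaining 2×2 (R2, R4 vs C1, C2):
Let Player I play R2 with probability p. Expected payoff against C1: 3p + 9(1−p) = −6p + 9; against C2: 10p + 6(1−p) = 4p + 6.
Setting these equal: −6p + 9 = 4p + 6 ⇒ −10p = -3 ⇒ p = 3/10, and the value is (-6)·(3/10) + 9 = 36/5.
For Player II: with q = P(C1), equating R2's and R4's payoffs gives −7q + 10 = 3q + 6 ⇒ q = 2/5.

36/5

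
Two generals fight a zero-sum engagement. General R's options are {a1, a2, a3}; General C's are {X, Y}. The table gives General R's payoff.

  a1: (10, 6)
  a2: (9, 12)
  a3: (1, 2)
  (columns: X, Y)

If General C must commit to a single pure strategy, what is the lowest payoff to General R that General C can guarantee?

Column maxima: X → 10, Y → 12.
The smallest of these is 10.

10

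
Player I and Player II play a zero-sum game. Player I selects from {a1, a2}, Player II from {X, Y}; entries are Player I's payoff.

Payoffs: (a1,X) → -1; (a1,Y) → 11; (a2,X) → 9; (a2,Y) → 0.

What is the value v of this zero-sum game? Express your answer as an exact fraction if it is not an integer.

33/7

Row minima: a1 → -1, a2 → 0; maximin = 0.
Column maxima: X → 9, Y → 11; minimax = 9.
0 ≠ 9, so there is no saddle point; optimal play is mixed.
Let Player I play a1 with probability p. Expected payoff against X: (-1)p + 9(1−p) = −10p + 9; against Y: 11p + 0(1−p) = 11p.
Setting these equal: −10p + 9 = 11p ⇒ −21p = -9 ⇒ p = 3/7, and the value is (-10)·(3/7) + 9 = 33/7.
For Player II: with q = P(X), equating a1's and a2's payoffs gives −12q + 11 = 9q ⇒ q = 11/21.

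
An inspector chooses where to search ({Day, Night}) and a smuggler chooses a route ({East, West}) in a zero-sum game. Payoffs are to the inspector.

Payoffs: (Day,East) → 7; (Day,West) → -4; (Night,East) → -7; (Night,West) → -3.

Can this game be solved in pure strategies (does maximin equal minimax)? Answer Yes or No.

Row minima: Day → -4, Night → -7; maximin = -4.
Column maxima: East → 7, West → -3; minimax = -3.
-4 ≠ -3, so no pure-strategy equilibrium exists.

No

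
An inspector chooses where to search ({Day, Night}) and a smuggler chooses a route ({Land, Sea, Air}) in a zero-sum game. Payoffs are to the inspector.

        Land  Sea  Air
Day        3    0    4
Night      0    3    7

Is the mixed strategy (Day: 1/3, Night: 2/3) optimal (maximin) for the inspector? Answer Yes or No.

No

Against Land this mix gives (1/3)·3 + (2/3)·0 = 1.
Against Sea this mix gives (1/3)·0 + (2/3)·3 = 2.
Against Air this mix gives (1/3)·4 + (2/3)·7 = 6.
The smuggler will play Land, holding the inspector to 1. Shifting weight toward the row that does better against Land would raise this floor (the equalizing mix achieves 3/2 against both Land and Sea), so the proposed strategy is not optimal.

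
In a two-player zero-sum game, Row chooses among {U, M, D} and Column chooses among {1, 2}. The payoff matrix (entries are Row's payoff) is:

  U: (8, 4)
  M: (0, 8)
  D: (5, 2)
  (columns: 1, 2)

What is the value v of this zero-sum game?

Row minima: U → 4, M → 0, D → 2; maximin = 4.
Column maxima: 1 → 8, 2 → 8; minimax = 8.
4 ≠ 8, so there is no saddle point; optimal play is mixed.
D is strictly dominated by U, so Row never plays it.
On the remaining 2×2 (U, M vs 1, 2):
Let Row play U with probability p. Expected payoff against 1: 8p + 0(1−p) = 8p; against 2: 4p + 8(1−p) = −4p + 8.
Setting these equal: 8p = −4p + 8 ⇒ 12p = 8 ⇒ p = 2/3, and the value is (8)·(2/3) = 16/3.
For Column: with q = P(1), equating U's and M's payoffs gives 4q + 4 = −8q + 8 ⇒ q = 1/3.

16/3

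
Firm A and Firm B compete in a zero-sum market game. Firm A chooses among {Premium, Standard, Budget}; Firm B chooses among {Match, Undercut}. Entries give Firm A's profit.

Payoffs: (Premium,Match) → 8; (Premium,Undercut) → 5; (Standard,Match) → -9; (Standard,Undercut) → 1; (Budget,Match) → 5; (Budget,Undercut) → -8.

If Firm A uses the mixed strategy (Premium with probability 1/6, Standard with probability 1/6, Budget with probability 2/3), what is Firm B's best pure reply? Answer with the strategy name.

If Firm B plays Match, Firm A's expected payoff is (1/6)·8 + (1/6)·(-9) + (2/3)·5 = 19/6.
If Firm B plays Undercut, Firm A's expected payoff is (1/6)·5 + (1/6)·1 + (2/3)·(-8) = -13/3.
Firm B minimizes Firm A's payoff; the smallest is -13/3, so the best response is Undercut.

Undercut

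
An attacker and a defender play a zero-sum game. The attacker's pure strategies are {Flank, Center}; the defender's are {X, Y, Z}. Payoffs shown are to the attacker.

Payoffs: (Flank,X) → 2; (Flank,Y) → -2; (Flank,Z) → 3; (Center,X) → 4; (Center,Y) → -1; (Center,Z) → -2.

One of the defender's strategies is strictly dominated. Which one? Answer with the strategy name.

Y holds the attacker's payoff strictly below X in every row: -2 < 2, -1 < 4.
So X is strictly dominated for the defender.

X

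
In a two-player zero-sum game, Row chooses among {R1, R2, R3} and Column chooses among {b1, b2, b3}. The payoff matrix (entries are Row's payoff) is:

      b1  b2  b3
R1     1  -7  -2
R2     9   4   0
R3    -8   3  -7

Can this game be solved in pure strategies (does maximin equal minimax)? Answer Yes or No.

Yes

Row minima: R1 → -7, R2 → 0, R3 → -8; maximin = 0.
Column maxima: b1 → 9, b2 → 4, b3 → 0; minimax = 0.
maximin = minimax = 0, so a saddle point exists.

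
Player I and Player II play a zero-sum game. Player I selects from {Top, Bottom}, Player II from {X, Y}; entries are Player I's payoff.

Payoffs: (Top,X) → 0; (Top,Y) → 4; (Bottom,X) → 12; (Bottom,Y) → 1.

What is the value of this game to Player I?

16/5

Row minima: Top → 0, Bottom → 1; maximin = 1.
Column maxima: X → 12, Y → 4; minimax = 4.
1 ≠ 4, so there is no saddle point; optimal play is mixed.
Let Player I play Top with probability p. Expected payoff against X: 0p + 12(1−p) = −12p + 12; against Y: 4p + 1(1−p) = 3p + 1.
Setting these equal: −12p + 12 = 3p + 1 ⇒ −15p = -11 ⇒ p = 11/15, and the value is (-12)·(11/15) + 12 = 16/5.
For Player II: with q = P(X), equating Top's and Bottom's payoffs gives −4q + 4 = 11q + 1 ⇒ q = 1/5.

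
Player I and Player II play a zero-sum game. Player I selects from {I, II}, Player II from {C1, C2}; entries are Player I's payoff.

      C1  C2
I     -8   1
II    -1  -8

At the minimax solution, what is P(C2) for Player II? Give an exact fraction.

7/16

Row minima: I → -8, II → -8; maximin = -8.
Column maxima: C1 → -1, C2 → 1; minimax = -1.
-8 ≠ -1, so there is no saddle point; optimal play is mixed.
Let Player I play I with probability p. Expected payoff against C1: (-8)p + (-1)(1−p) = −7p − 1; against C2: 1p + (-8)(1−p) = 9p − 8.
Setting these equal: −7p − 1 = 9p − 8 ⇒ −16p = -7 ⇒ p = 7/16, and the value is (-7)·(7/16) − 1 = -65/16.
For Player II: with q = P(C1), equating I's and II's payoffs gives −9q + 1 = 7q − 8 ⇒ q = 9/16.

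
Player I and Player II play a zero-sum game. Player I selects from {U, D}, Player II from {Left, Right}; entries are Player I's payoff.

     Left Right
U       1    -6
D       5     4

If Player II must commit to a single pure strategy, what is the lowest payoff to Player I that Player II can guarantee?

4

Column maxima: Left → 5, Right → 4.
The smallest of these is 4.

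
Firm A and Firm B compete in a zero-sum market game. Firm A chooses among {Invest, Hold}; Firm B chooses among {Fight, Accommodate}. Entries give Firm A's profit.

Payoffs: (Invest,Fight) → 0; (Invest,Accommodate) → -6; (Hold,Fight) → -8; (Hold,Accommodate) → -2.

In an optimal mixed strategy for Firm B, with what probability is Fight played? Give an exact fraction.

Row minima: Invest → -6, Hold → -8; maximin = -6.
Column maxima: Fight → 0, Accommodate → -2; minimax = -2.
-6 ≠ -2, so there is no saddle point; optimal play is mixed.
Let Firm A play Invest with probability p. Expected payoff against Fight: 0p + (-8)(1−p) = 8p − 8; against Accommodate: (-6)p + (-2)(1−p) = −4p − 2.
Setting these equal: 8p − 8 = −4p − 2 ⇒ 12p = 6 ⇒ p = 1/2, and the value is (8)·(1/2) − 8 = -4.
For Firm B: with q = P(Fight), equating Invest's and Hold's payoffs gives 6q − 6 = −6q − 2 ⇒ q = 1/3.

1/3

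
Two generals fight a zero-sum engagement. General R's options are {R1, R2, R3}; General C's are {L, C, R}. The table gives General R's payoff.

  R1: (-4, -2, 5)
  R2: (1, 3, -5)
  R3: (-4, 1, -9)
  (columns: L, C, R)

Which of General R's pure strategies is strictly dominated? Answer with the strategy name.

R3

R2 gives a strictly higher payoff than R3 against every column: 1 > -4, 3 > 1, -5 > -9.
So R3 is strictly dominated and General R never plays it.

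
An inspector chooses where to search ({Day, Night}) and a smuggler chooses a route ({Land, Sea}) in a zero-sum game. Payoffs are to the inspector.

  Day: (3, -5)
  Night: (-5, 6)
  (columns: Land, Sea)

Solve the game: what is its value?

Row minima: Day → -5, Night → -5; maximin = -5.
Column maxima: Land → 3, Sea → 6; minimax = 3.
-5 ≠ 3, so there is no saddle point; optimal play is mixed.
Let the inspector play Day with probability p. Expected payoff against Land: 3p + (-5)(1−p) = 8p − 5; against Sea: (-5)p + 6(1−p) = −11p + 6.
Setting these equal: 8p − 5 = −11p + 6 ⇒ 19p = 11 ⇒ p = 11/19, and the value is (8)·(11/19) − 5 = -7/19.
For the smuggler: with q = P(Land), equating Day's and Night's payoffs gives 8q − 5 = −11q + 6 ⇒ q = 11/19.

-7/19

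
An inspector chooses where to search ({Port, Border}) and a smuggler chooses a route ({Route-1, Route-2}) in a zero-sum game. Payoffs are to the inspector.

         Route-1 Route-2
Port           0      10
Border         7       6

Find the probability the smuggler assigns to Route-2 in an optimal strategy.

Row minima: Port → 0, Border → 6; maximin = 6.
Column maxima: Route-1 → 7, Route-2 → 10; minimax = 7.
6 ≠ 7, so there is no saddle point; optimal play is mixed.
Let the inspector play Port with probability p. Expected payoff against Route-1: 0p + 7(1−p) = −7p + 7; against Route-2: 10p + 6(1−p) = 4p + 6.
Setting these equal: −7p + 7 = 4p + 6 ⇒ −11p = -1 ⇒ p = 1/11, and the value is (-7)·(1/11) + 7 = 70/11.
For the smuggler: with q = P(Route-1), equating Port's and Border's payoffs gives −10q + 10 = q + 6 ⇒ q = 4/11.

7/11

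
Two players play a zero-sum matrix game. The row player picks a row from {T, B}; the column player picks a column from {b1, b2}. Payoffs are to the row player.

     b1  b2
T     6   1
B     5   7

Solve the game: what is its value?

37/7

Row minima: T → 1, B → 5; maximin = 5.
Column maxima: b1 → 6, b2 → 7; minimax = 6.
5 ≠ 6, so there is no saddle point; optimal play is mixed.
Let the row player play T with probability p. Expected payoff against b1: 6p + 5(1−p) = p + 5; against b2: 1p + 7(1−p) = −6p + 7.
Setting these equal: p + 5 = −6p + 7 ⇒ 7p = 2 ⇒ p = 2/7, and the value is (1)·(2/7) + 5 = 37/7.
For the column player: with q = P(b1), equating T's and B's payoffs gives 5q + 1 = −2q + 7 ⇒ q = 6/7.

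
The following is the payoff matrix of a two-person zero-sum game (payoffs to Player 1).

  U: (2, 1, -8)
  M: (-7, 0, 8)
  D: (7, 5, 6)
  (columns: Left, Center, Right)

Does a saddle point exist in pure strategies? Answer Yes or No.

Yes

Row minima: U → -8, M → -7, D → 5; maximin = 5.
Column maxima: Left → 7, Center → 5, Right → 8; minimax = 5.
maximin = minimax = 5, so a saddle point exists.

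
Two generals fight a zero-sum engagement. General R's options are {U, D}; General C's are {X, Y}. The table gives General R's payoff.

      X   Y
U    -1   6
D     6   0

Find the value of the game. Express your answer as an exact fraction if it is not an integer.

36/13

Row minima: U → -1, D → 0; maximin = 0.
Column maxima: X → 6, Y → 6; minimax = 6.
0 ≠ 6, so there is no saddle point; optimal play is mixed.
Let General R play U with probability p. Expected payoff against X: (-1)p + 6(1−p) = −7p + 6; against Y: 6p + 0(1−p) = 6p.
Setting these equal: −7p + 6 = 6p ⇒ −13p = -6 ⇒ p = 6/13, and the value is (-7)·(6/13) + 6 = 36/13.
For General C: with q = P(X), equating U's and D's payoffs gives −7q + 6 = 6q ⇒ q = 6/13.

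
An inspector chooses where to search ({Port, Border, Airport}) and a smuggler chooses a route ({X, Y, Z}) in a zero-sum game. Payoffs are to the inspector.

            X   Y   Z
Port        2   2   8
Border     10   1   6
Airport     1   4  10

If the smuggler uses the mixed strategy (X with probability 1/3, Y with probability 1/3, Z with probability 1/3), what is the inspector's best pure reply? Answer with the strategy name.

Border

Expected payoff of Port: (1/3)·2 + (1/3)·2 + (1/3)·8 = 4.
Expected payoff of Border: (1/3)·10 + (1/3)·1 + (1/3)·6 = 17/3.
Expected payoff of Airport: (1/3)·1 + (1/3)·4 + (1/3)·10 = 5.
The largest is 17/3, so the inspector's best response is Border.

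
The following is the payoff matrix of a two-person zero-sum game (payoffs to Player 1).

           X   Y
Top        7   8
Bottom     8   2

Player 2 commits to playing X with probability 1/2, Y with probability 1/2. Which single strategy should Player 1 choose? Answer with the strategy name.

Expected payoff of Top: (1/2)·7 + (1/2)·8 = 15/2.
Expected payoff of Bottom: (1/2)·8 + (1/2)·2 = 5.
The largest is 15/2, so Player 1's best response is Top.

Top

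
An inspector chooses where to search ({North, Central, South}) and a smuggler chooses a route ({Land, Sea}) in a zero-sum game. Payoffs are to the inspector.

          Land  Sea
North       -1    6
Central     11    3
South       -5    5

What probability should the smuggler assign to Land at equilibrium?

Row minima: North → -1, Central → 3, South → -5; maximin = 3.
Column maxima: Land → 11, Sea → 6; minimax = 6.
3 ≠ 6, so there is no saddle point; optimal play is mixed.
South is strictly dominated by North, so the inspector never plays it.
On the remaining 2×2 (North, Central vs Land, Sea):
Let the inspector play North with probability p. Expected payoff against Land: (-1)p + 11(1−p) = −12p + 11; against Sea: 6p + 3(1−p) = 3p + 3.
Setting these equal: −12p + 11 = 3p + 3 ⇒ −15p = -8 ⇒ p = 8/15, and the value is (-12)·(8/15) + 11 = 23/5.
For the smuggler: with q = P(Land), equating North's and Central's payoffs gives −7q + 6 = 8q + 3 ⇒ q = 1/5.

1/5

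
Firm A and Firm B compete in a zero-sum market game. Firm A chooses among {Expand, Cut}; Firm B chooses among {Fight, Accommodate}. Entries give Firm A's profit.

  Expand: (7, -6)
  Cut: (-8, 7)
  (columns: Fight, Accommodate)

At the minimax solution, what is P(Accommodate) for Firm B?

15/28

Row minima: Expand → -6, Cut → -8; maximin = -6.
Column maxima: Fight → 7, Accommodate → 7; minimax = 7.
-6 ≠ 7, so there is no saddle point; optimal play is mixed.
Let Firm A play Expand with probability p. Expected payoff against Fight: 7p + (-8)(1−p) = 15p − 8; against Accommodate: (-6)p + 7(1−p) = −13p + 7.
Setting these equal: 15p − 8 = −13p + 7 ⇒ 28p = 15 ⇒ p = 15/28, and the value is (15)·(15/28) − 8 = 1/28.
For Firm B: with q = P(Fight), equating Expand's and Cut's payoffs gives 13q − 6 = −15q + 7 ⇒ q = 13/28.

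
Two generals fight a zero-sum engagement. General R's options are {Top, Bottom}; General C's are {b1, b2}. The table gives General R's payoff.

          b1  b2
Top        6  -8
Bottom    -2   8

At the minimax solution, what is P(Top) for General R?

Row minima: Top → -8, Bottom → -2; maximin = -2.
Column maxima: b1 → 6, b2 → 8; minimax = 6.
-2 ≠ 6, so there is no saddle point; optimal play is mixed.
Let General R play Top with probability p. Expected payoff against b1: 6p + (-2)(1−p) = 8p − 2; against b2: (-8)p + 8(1−p) = −16p + 8.
Setting these equal: 8p − 2 = −16p + 8 ⇒ 24p = 10 ⇒ p = 5/12, and the value is (8)·(5/12) − 2 = 4/3.
For General C: with q = P(b1), equating Top's and Bottom's payoffs gives 14q − 8 = −10q + 8 ⇒ q = 2/3.

5/12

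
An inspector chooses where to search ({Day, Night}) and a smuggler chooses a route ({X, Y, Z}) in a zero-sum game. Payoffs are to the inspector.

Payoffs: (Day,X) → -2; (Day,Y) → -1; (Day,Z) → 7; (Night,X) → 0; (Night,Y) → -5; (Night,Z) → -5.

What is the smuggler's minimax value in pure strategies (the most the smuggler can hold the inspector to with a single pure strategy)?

-1

Column maxima: X → 0, Y → -1, Z → 7.
The smallest of these is -1.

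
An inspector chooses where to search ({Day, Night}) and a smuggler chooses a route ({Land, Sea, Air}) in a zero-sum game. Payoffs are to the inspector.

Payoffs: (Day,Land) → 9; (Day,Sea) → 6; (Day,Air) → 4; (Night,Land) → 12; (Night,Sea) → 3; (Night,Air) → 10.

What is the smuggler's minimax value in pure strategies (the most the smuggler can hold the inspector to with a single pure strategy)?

Column maxima: Land → 12, Sea → 6, Air → 10.
The smallest of these is 6.

6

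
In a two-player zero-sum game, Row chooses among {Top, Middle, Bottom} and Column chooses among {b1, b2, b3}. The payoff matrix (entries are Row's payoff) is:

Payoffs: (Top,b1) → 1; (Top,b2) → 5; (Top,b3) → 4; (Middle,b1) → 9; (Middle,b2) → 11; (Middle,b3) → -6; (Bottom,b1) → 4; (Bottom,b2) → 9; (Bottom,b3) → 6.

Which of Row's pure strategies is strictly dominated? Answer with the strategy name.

Top

Bottom gives a strictly higher payoff than Top against every column: 4 > 1, 9 > 5, 6 > 4.
So Top is strictly dominated and Row never plays it.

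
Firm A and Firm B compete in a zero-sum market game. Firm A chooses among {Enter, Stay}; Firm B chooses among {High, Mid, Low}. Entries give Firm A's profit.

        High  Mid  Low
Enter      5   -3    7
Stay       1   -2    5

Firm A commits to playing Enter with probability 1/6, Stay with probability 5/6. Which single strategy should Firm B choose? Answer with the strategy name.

If Firm B plays High, Firm A's expected payoff is (1/6)·5 + (5/6)·1 = 5/3.
If Firm B plays Mid, Firm A's expected payoff is (1/6)·(-3) + (5/6)·(-2) = -13/6.
If Firm B plays Low, Firm A's expected payoff is (1/6)·7 + (5/6)·5 = 16/3.
Firm B minimizes Firm A's payoff; the smallest is -13/6, so the best response is Mid.

Mid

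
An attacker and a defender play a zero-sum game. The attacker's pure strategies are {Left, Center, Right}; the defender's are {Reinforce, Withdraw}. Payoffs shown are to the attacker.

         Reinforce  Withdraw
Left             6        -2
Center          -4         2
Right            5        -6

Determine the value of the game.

2/7

Row minima: Left → -2, Center → -4, Right → -6; maximin = -2.
Column maxima: Reinforce → 6, Withdraw → 2; minimax = 2.
-2 ≠ 2, so there is no saddle point; optimal play is mixed.
Right is strictly dominated by Left, so the attacker never plays it.
On the remaining 2×2 (Left, Center vs Reinforce, Withdraw):
Let the attacker play Left with probability p. Expected payoff against Reinforce: 6p + (-4)(1−p) = 10p − 4; against Withdraw: (-2)p + 2(1−p) = −4p + 2.
Setting these equal: 10p − 4 = −4p + 2 ⇒ 14p = 6 ⇒ p = 3/7, and the value is (10)·(3/7) − 4 = 2/7.
For the defender: with q = P(Reinforce), equating Left's and Center's payoffs gives 8q − 2 = −6q + 2 ⇒ q = 2/7.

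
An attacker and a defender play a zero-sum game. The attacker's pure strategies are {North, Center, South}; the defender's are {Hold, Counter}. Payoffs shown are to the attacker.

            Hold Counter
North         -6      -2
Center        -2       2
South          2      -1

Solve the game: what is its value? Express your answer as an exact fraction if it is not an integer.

2/7

Row minima: North → -6, Center → -2, South → -1; maximin = -1.
Column maxima: Hold → 2, Counter → 2; minimax = 2.
-1 ≠ 2, so there is no saddle point; optimal play is mixed.
North is strictly dominated by Center, so the attacker never plays it.
On the remaining 2×2 (Center, South vs Hold, Counter):
Let the attacker play Center with probability p. Expected payoff against Hold: (-2)p + 2(1−p) = −4p + 2; against Counter: 2p + (-1)(1−p) = 3p − 1.
Setting these equal: −4p + 2 = 3p − 1 ⇒ −7p = -3 ⇒ p = 3/7, and the value is (-4)·(3/7) + 2 = 2/7.
For the defender: with q = P(Hold), equating Center's and South's payoffs gives −4q + 2 = 3q − 1 ⇒ q = 3/7.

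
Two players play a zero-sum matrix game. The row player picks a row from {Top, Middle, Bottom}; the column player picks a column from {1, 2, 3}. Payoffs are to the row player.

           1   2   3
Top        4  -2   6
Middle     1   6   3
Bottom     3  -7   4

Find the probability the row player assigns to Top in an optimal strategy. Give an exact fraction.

Row minima: Top → -2, Middle → 1, Bottom → -7; maximin = 1.
Column maxima: 1 → 4, 2 → 6, 3 → 6; minimax = 4.
1 ≠ 4, so there is no saddle point; optimal play is mixed.
Bottom is strictly dominated by Top, so the row player never plays it.
3 is strictly dominated by 1 (it gives the row player strictly more in every row), so the column player never plays it.
On the remaining 2×2 (Top, Middle vs 1, 2):
Let the row player play Top with probability p. Expected payoff against 1: 4p + 1(1−p) = 3p + 1; against 2: (-2)p + 6(1−p) = −8p + 6.
Setting these equal: 3p + 1 = −8p + 6 ⇒ 11p = 5 ⇒ p = 5/11, and the value is (3)·(5/11) + 1 = 26/11.
For the column player: with q = P(1), equating Top's and Middle's payoffs gives 6q − 2 = −5q + 6 ⇒ q = 8/11.

5/11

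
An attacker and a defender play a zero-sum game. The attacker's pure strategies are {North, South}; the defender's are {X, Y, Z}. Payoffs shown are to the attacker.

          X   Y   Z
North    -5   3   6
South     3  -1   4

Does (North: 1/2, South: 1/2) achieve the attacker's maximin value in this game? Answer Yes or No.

Against X this mix gives (1/2)·(-5) + (1/2)·3 = -1.
Against Y this mix gives (1/2)·3 + (1/2)·(-1) = 1.
Against Z this mix gives (1/2)·6 + (1/2)·4 = 5.
The defender will play X, holding the attacker to -1. Shifting weight toward the row that does better against X would raise this floor (the equalizing mix achieves 1/3 against both X and Y), so the proposed strategy is not optimal.

No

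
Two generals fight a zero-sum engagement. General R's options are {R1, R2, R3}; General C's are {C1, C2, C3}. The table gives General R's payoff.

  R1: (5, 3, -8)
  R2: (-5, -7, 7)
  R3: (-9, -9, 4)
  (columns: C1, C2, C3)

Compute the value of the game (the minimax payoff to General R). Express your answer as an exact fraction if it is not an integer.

-7/5

Row minima: R1 → -8, R2 → -7, R3 → -9; maximin = -7.
Column maxima: C1 → 5, C2 → 3, C3 → 7; minimax = 3.
-7 ≠ 3, so there is no saddle point; optimal play is mixed.
R3 is strictly dominated by R2, so General R never plays it.
With R3 eliminated, C1 is strictly dominated by C2 (it gives General R strictly more in every remaining row), so General C never plays it.
On the remaining 2×2 (R1, R2 vs C2, C3):
Let General R play R1 with probability p. Expected payoff against C2: 3p + (-7)(1−p) = 10p − 7; against C3: (-8)p + 7(1−p) = −15p + 7.
Setting these equal: 10p − 7 = −15p + 7 ⇒ 25p = 14 ⇒ p = 14/25, and the value is (10)·(14/25) − 7 = -7/5.
For General C: with q = P(C2), equating R1's and R2's payoffs gives 11q − 8 = −14q + 7 ⇒ q = 3/5.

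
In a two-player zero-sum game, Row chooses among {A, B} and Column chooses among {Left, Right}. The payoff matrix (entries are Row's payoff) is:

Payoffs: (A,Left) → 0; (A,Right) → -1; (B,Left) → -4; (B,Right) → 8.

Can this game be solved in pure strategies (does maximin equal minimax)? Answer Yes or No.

Row minima: A → -1, B → -4; maximin = -1.
Column maxima: Left → 0, Right → 8; minimax = 0.
-1 ≠ 0, so no pure-strategy equilibrium exists.

No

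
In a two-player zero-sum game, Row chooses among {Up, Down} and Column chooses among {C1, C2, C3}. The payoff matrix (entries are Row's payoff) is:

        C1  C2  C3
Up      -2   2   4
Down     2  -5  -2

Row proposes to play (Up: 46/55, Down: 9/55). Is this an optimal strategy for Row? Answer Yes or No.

Against C1 this mix gives (46/55)·(-2) + (9/55)·2 = -74/55.
Against C2 this mix gives (46/55)·2 + (9/55)·(-5) = 47/55.
Against C3 this mix gives (46/55)·4 + (9/55)·(-2) = 166/55.
Column will play C1, holding Row to -74/55. Shifting weight toward the row that does better against C1 would raise this floor (the equalizing mix achieves -6/11 against both C1 and C2), so the proposed strategy is not optimal.

No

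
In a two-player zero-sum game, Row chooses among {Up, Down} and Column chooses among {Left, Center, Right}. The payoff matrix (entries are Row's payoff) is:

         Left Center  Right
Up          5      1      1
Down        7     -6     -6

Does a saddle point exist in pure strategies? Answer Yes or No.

Yes

Row minima: Up → 1, Down → -6; maximin = 1.
Column maxima: Left → 7, Center → 1, Right → 1; minimax = 1.
maximin = minimax = 1, so a saddle point exists.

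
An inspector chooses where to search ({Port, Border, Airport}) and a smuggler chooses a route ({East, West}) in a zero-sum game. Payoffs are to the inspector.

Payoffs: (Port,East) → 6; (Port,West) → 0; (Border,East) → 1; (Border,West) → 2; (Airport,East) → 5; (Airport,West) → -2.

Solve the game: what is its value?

12/7

Row minima: Port → 0, Border → 1, Airport → -2; maximin = 1.
Column maxima: East → 6, West → 2; minimax = 2.
1 ≠ 2, so there is no saddle point; optimal play is mixed.
Airport is strictly dominated by Port, so the inspector never plays it.
On the remaining 2×2 (Port, Border vs East, West):
Let the inspector play Port with probability p. Expected payoff against East: 6p + 1(1−p) = 5p + 1; against West: 0p + 2(1−p) = −2p + 2.
Setting these equal: 5p + 1 = −2p + 2 ⇒ 7p = 1 ⇒ p = 1/7, and the value is (5)·(1/7) + 1 = 12/7.
For the smuggler: with q = P(East), equating Port's and Border's payoffs gives 6q = −q + 2 ⇒ q = 2/7.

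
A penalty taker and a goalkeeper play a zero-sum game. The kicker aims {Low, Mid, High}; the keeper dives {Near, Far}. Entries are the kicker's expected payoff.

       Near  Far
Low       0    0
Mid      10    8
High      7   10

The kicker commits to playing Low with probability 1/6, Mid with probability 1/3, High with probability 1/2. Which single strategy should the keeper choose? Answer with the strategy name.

If the keeper plays Near, the kicker's expected payoff is (1/6)·0 + (1/3)·10 + (1/2)·7 = 41/6.
If the keeper plays Far, the kicker's expected payoff is (1/6)·0 + (1/3)·8 + (1/2)·10 = 23/3.
The keeper minimizes the kicker's payoff; the smallest is 41/6, so the best response is Near.

Near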